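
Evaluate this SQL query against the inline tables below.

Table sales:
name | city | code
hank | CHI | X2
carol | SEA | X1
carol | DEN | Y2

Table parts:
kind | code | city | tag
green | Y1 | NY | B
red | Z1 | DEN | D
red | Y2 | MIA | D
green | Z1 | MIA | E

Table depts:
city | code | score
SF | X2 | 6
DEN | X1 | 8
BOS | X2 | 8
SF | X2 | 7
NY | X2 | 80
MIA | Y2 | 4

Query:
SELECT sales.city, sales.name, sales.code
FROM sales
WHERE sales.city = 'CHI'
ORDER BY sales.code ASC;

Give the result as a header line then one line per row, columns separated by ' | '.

After WHERE (1 rows):
sales.name | sales.city | sales.code
hank | CHI | X2
After SELECT (1 rows):
sales.city | sales.name | sales.code
CHI | hank | X2
After ORDER BY (1 rows):
sales.city | sales.name | sales.code
CHI | hank | X2

== RESULT ==
sales.city | sales.name | sales.code
CHI | hank | X2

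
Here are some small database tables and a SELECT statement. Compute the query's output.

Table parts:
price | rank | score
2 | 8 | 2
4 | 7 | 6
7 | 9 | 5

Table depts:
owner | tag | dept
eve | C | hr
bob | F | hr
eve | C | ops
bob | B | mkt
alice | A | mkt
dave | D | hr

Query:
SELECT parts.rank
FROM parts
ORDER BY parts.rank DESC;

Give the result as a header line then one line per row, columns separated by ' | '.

After SELECT (3 rows):
parts.rank
8
7
9
After ORDER BY (3 rows):
parts.rank
9
8
7

== RESULT ==
parts.rank
9
8
7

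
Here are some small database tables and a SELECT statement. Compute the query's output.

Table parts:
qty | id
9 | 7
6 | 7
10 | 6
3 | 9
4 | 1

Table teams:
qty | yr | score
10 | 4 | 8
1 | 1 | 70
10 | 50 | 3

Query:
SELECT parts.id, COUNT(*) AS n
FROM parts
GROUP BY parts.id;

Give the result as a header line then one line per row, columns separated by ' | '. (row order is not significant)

== RESULT ==
parts.id | n
7 | 2
6 | 1
9 | 1
1 | 1

Derivation:
After GROUP BY (4 rows):
parts.id | n
7 | 2
6 | 1
9 | 1
1 | 1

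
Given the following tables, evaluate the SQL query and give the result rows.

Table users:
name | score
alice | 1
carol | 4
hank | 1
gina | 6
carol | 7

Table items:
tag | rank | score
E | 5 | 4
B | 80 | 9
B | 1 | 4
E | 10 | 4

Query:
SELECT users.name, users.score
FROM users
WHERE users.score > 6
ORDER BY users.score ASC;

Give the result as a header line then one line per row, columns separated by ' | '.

== RESULT ==
users.name | users.score
carol | 7

Derivation:
After WHERE (1 rows):
users.name | users.score
carol | 7
After SELECT (1 rows):
users.name | users.score
carol | 7
After ORDER BY (1 rows):
users.name | users.score
carol | 7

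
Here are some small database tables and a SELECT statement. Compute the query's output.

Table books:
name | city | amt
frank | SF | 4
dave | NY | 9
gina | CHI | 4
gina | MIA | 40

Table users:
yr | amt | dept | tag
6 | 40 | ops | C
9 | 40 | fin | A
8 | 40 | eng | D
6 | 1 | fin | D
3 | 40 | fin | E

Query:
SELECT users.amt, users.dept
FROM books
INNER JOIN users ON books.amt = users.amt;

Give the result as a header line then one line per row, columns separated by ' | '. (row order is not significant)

After JOIN users (4 rows):
books.name | books.city | books.amt | users.yr | users.amt | users.dept | users.tag
gina | MIA | 40 | 6 | 40 | ops | C
gina | MIA | 40 | 9 | 40 | fin | A
gina | MIA | 40 | 8 | 40 | eng | D
gina | MIA | 40 | 3 | 40 | fin | E
After SELECT (4 rows):
users.amt | users.dept
40 | ops
40 | fin
40 | eng
40 | fin

== RESULT ==
users.amt | users.dept
40 | ops
40 | fin
40 | eng
40 | fin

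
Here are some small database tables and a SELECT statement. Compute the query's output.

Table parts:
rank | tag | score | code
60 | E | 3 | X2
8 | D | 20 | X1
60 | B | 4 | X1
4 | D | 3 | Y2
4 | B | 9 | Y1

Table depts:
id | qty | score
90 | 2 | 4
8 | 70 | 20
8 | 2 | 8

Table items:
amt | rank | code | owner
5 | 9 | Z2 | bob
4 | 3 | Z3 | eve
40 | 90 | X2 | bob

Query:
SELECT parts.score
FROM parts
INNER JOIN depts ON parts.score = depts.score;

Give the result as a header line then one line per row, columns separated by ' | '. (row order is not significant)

After JOIN depts (2 rows):
parts.rank | parts.tag | parts.score | parts.code | depts.id | depts.qty | depts.score
8 | D | 20 | X1 | 8 | 70 | 20
60 | B | 4 | X1 | 90 | 2 | 4
After SELECT (2 rows):
parts.score
20
4

== RESULT ==
parts.score
20
4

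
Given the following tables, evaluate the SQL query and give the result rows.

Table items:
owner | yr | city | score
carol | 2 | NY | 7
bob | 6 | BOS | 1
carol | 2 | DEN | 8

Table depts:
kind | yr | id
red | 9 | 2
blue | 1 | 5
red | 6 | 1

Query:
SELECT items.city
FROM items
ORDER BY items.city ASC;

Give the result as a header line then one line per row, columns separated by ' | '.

== RESULT ==
items.city
BOS
DEN
NY

Derivation:
After SELECT (3 rows):
items.city
NY
BOS
DEN
After ORDER BY (3 rows):
items.city
BOS
DEN
NY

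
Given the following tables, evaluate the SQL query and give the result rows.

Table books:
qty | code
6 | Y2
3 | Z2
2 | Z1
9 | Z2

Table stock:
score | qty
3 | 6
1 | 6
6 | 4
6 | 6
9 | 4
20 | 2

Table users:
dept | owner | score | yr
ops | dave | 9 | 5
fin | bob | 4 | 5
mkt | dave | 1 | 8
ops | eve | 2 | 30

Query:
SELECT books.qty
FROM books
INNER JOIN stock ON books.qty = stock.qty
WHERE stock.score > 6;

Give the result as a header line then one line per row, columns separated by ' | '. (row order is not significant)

After JOIN stock (4 rows):
books.qty | books.code | stock.score | stock.qty
6 | Y2 | 3 | 6
6 | Y2 | 1 | 6
6 | Y2 | 6 | 6
2 | Z1 | 20 | 2
After WHERE (1 rows):
books.qty | books.code | stock.score | stock.qty
2 | Z1 | 20 | 2
After SELECT (1 rows):
books.qty
2

== RESULT ==
books.qty
2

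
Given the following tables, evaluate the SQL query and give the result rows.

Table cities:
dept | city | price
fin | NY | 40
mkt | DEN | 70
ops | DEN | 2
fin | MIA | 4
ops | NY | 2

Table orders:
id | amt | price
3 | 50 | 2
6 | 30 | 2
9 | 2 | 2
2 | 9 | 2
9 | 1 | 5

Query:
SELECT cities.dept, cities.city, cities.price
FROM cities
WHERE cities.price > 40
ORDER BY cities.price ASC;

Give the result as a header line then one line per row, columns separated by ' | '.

After WHERE (1 rows):
cities.dept | cities.city | cities.price
mkt | DEN | 70
After SELECT (1 rows):
cities.dept | cities.city | cities.price
mkt | DEN | 70
After ORDER BY (1 rows):
cities.dept | cities.city | cities.price
mkt | DEN | 70

== RESULT ==
cities.dept | cities.city | cities.price
mkt | DEN | 70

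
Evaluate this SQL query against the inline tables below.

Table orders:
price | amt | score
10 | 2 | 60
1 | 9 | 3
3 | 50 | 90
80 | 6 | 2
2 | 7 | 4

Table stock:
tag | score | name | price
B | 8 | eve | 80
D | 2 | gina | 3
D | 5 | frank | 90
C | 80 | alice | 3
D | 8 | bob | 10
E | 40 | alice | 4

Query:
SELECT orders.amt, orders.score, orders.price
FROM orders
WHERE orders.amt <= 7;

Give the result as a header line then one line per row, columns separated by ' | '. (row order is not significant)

== RESULT ==
orders.amt | orders.score | orders.price
2 | 60 | 10
6 | 2 | 80
7 | 4 | 2

Derivation:
After WHERE (3 rows):
orders.price | orders.amt | orders.score
10 | 2 | 60
80 | 6 | 2
2 | 7 | 4
After SELECT (3 rows):
orders.amt | orders.score | orders.price
2 | 60 | 10
6 | 2 | 80
7 | 4 | 2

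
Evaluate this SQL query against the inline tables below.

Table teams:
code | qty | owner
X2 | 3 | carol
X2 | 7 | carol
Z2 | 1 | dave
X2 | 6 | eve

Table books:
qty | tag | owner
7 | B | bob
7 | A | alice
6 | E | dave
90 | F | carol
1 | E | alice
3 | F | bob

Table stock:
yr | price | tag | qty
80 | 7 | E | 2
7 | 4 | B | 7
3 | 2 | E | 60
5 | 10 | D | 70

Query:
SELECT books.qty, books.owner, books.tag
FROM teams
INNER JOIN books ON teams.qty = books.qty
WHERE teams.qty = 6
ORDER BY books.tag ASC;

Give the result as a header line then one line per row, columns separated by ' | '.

After JOIN books (5 rows):
teams.code | teams.qty | teams.owner | books.qty | books.tag | books.owner
X2 | 3 | carol | 3 | F | bob
X2 | 7 | carol | 7 | B | bob
X2 | 7 | carol | 7 | A | alice
Z2 | 1 | dave | 1 | E | alice
X2 | 6 | eve | 6 | E | dave
After WHERE (1 rows):
teams.code | teams.qty | teams.owner | books.qty | books.tag | books.owner
X2 | 6 | eve | 6 | E | dave
After SELECT (1 rows):
books.qty | books.owner | books.tag
6 | dave | E
After ORDER BY (1 rows):
books.qty | books.owner | books.tag
6 | dave | E

== RESULT ==
books.qty | books.owner | books.tag
6 | dave | E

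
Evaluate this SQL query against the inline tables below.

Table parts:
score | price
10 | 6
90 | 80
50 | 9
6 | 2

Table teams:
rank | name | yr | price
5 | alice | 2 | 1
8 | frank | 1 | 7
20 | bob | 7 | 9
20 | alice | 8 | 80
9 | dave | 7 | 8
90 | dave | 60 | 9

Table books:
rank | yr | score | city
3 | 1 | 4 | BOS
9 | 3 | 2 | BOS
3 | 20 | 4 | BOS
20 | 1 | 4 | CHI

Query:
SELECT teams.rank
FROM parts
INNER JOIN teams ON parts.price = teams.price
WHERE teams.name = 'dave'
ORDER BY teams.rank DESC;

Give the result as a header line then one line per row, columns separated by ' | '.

After JOIN teams (3 rows):
parts.score | parts.price | teams.rank | teams.name | teams.yr | teams.price
90 | 80 | 20 | alice | 8 | 80
50 | 9 | 20 | bob | 7 | 9
50 | 9 | 90 | dave | 60 | 9
After WHERE (1 rows):
parts.score | parts.price | teams.rank | teams.name | teams.yr | teams.price
50 | 9 | 90 | dave | 60 | 9
After SELECT (1 rows):
teams.rank
90
After ORDER BY (1 rows):
teams.rank
90

== RESULT ==
teams.rank
90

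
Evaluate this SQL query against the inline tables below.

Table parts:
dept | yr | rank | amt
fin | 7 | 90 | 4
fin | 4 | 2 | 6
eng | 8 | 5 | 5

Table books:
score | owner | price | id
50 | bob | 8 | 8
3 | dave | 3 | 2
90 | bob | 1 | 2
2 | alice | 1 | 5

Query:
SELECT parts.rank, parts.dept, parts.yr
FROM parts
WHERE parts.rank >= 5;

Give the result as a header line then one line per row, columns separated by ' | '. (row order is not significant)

After WHERE (2 rows):
parts.dept | parts.yr | parts.rank | parts.amt
fin | 7 | 90 | 4
eng | 8 | 5 | 5
After SELECT (2 rows):
parts.rank | parts.dept | parts.yr
90 | fin | 7
5 | eng | 8

== RESULT ==
parts.rank | parts.dept | parts.yr
90 | fin | 7
5 | eng | 8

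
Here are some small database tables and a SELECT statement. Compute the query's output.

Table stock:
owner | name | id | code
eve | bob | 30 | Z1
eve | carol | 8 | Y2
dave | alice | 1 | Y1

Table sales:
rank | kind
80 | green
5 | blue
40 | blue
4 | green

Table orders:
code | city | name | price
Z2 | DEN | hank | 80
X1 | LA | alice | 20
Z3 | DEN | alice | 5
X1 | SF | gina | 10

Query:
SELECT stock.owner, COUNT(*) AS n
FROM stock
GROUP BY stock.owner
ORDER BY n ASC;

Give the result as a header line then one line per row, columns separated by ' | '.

== RESULT ==
stock.owner | n
dave | 1
eve | 2

Derivation:
After GROUP BY (2 rows):
stock.owner | n
eve | 2
dave | 1
After ORDER BY (2 rows):
stock.owner | n
dave | 1
eve | 2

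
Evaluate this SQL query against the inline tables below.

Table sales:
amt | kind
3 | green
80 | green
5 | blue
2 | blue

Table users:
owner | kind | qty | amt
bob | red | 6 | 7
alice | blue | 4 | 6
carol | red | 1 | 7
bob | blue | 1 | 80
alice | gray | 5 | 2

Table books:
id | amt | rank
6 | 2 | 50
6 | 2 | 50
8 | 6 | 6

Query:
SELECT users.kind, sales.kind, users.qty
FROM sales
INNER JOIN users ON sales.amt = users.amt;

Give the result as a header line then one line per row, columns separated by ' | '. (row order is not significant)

== RESULT ==
users.kind | sales.kind | users.qty
blue | green | 1
gray | blue | 5

Derivation:
After JOIN users (2 rows):
sales.amt | sales.kind | users.owner | users.kind | users.qty | users.amt
80 | green | bob | blue | 1 | 80
2 | blue | alice | gray | 5 | 2
After SELECT (2 rows):
users.kind | sales.kind | users.qty
blue | green | 1
gray | blue | 5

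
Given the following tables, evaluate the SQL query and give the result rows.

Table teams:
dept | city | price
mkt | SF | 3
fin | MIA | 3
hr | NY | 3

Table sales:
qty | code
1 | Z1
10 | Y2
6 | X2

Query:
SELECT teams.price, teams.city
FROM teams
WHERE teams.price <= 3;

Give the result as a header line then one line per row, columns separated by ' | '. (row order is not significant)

After WHERE (3 rows):
teams.dept | teams.city | teams.price
mkt | SF | 3
fin | MIA | 3
hr | NY | 3
After SELECT (3 rows):
teams.price | teams.city
3 | SF
3 | MIA
3 | NY

== RESULT ==
teams.price | teams.city
3 | SF
3 | MIA
3 | NY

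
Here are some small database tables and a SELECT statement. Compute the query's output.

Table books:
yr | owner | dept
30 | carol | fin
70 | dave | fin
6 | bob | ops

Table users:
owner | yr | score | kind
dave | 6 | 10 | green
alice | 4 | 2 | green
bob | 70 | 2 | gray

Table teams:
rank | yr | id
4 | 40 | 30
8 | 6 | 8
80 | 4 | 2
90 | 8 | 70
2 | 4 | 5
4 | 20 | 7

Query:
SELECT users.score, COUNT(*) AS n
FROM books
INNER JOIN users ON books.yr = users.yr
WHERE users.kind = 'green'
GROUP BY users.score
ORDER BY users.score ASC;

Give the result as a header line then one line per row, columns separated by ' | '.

After JOIN users (2 rows):
books.yr | books.owner | books.dept | users.owner | users.yr | users.score | users.kind
70 | dave | fin | bob | 70 | 2 | gray
6 | bob | ops | dave | 6 | 10 | green
After WHERE (1 rows):
books.yr | books.owner | books.dept | users.owner | users.yr | users.score | users.kind
6 | bob | ops | dave | 6 | 10 | green
After GROUP BY (1 rows):
users.score | n
10 | 1
After ORDER BY (1 rows):
users.score | n
10 | 1

== RESULT ==
users.score | n
10 | 1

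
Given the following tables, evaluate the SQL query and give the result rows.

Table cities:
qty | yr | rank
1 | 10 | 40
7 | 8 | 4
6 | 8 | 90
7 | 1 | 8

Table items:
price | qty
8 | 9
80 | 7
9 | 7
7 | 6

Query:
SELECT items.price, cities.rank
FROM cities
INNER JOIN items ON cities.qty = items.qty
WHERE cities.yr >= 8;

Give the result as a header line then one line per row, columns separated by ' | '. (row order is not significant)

After JOIN items (5 rows):
cities.qty | cities.yr | cities.rank | items.price | items.qty
7 | 8 | 4 | 80 | 7
7 | 8 | 4 | 9 | 7
6 | 8 | 90 | 7 | 6
7 | 1 | 8 | 80 | 7
7 | 1 | 8 | 9 | 7
After WHERE (3 rows):
cities.qty | cities.yr | cities.rank | items.price | items.qty
7 | 8 | 4 | 80 | 7
7 | 8 | 4 | 9 | 7
6 | 8 | 90 | 7 | 6
After SELECT (3 rows):
items.price | cities.rank
80 | 4
9 | 4
7 | 90

== RESULT ==
items.price | cities.rank
80 | 4
9 | 4
7 | 90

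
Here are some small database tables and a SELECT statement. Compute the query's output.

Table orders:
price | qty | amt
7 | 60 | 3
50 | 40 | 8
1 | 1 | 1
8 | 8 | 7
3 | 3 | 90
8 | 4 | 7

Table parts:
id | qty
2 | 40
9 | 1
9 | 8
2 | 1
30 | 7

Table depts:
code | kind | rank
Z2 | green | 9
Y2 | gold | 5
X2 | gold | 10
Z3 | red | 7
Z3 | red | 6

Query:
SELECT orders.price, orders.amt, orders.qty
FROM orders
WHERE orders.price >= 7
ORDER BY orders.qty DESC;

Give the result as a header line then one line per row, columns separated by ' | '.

== RESULT ==
orders.price | orders.amt | orders.qty
7 | 3 | 60
50 | 8 | 40
8 | 7 | 8
8 | 7 | 4

Derivation:
After WHERE (4 rows):
orders.price | orders.qty | orders.amt
7 | 60 | 3
50 | 40 | 8
8 | 8 | 7
8 | 4 | 7
After SELECT (4 rows):
orders.price | orders.amt | orders.qty
7 | 3 | 60
50 | 8 | 40
8 | 7 | 8
8 | 7 | 4
After ORDER BY (4 rows):
orders.price | orders.amt | orders.qty
7 | 3 | 60
50 | 8 | 40
8 | 7 | 8
8 | 7 | 4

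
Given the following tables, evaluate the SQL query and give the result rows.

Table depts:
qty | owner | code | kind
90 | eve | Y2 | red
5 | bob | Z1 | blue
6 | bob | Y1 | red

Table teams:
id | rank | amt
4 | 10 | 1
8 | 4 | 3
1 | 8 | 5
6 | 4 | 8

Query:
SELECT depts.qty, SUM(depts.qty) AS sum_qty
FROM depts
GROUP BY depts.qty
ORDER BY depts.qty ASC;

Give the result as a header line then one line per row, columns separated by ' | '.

== RESULT ==
depts.qty | sum_qty
5 | 5
6 | 6
90 | 90

Derivation:
After GROUP BY (3 rows):
depts.qty | sum_qty
90 | 90
5 | 5
6 | 6
After ORDER BY (3 rows):
depts.qty | sum_qty
5 | 5
6 | 6
90 | 90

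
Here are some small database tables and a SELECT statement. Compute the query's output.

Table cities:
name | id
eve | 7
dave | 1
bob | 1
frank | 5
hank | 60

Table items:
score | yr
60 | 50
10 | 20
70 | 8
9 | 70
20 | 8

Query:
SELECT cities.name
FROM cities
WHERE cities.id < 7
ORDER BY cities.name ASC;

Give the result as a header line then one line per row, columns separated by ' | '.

After WHERE (3 rows):
cities.name | cities.id
dave | 1
bob | 1
frank | 5
After SELECT (3 rows):
cities.name
dave
bob
frank
After ORDER BY (3 rows):
cities.name
bob
dave
frank

== RESULT ==
cities.name
bob
dave
frank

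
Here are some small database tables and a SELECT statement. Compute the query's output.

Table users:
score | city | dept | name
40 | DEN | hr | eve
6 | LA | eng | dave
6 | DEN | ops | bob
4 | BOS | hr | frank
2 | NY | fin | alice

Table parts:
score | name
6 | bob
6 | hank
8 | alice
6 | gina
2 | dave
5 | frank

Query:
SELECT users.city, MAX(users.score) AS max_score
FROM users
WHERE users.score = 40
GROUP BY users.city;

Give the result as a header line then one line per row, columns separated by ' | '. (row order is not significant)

After WHERE (1 rows):
users.score | users.city | users.dept | users.name
40 | DEN | hr | eve
After GROUP BY (1 rows):
users.city | max_score
DEN | 40

== RESULT ==
users.city | max_score
DEN | 40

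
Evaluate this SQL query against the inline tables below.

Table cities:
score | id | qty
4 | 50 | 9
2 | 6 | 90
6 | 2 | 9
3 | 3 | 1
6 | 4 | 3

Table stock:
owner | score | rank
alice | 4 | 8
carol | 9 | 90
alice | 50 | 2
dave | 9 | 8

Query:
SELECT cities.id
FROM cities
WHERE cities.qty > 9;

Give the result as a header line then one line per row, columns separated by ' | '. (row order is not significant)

After WHERE (1 rows):
cities.score | cities.id | cities.qty
2 | 6 | 90
After SELECT (1 rows):
cities.id
6

== RESULT ==
cities.id
6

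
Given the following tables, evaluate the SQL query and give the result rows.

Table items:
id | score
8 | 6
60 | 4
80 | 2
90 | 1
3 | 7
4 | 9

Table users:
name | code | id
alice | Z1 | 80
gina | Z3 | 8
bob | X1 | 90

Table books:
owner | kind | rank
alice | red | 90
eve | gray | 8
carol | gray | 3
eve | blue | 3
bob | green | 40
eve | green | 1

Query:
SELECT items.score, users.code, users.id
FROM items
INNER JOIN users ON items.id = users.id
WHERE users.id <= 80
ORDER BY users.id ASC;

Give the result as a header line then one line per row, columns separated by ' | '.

== RESULT ==
items.score | users.code | users.id
6 | Z3 | 8
2 | Z1 | 80

Derivation:
After JOIN users (3 rows):
items.id | items.score | users.name | users.code | users.id
8 | 6 | gina | Z3 | 8
80 | 2 | alice | Z1 | 80
90 | 1 | bob | X1 | 90
After WHERE (2 rows):
items.id | items.score | users.name | users.code | users.id
8 | 6 | gina | Z3 | 8
80 | 2 | alice | Z1 | 80
After SELECT (2 rows):
items.score | users.code | users.id
6 | Z3 | 8
2 | Z1 | 80
After ORDER BY (2 rows):
items.score | users.code | users.id
6 | Z3 | 8
2 | Z1 | 80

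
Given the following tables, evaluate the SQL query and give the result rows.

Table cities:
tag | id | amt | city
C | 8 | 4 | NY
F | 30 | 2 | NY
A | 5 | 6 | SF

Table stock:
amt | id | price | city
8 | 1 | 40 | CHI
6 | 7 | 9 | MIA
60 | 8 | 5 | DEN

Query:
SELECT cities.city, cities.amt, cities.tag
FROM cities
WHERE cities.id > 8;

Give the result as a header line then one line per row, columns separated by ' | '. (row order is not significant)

After WHERE (1 rows):
cities.tag | cities.id | cities.amt | cities.city
F | 30 | 2 | NY
After SELECT (1 rows):
cities.city | cities.amt | cities.tag
NY | 2 | F

== RESULT ==
cities.city | cities.amt | cities.tag
NY | 2 | F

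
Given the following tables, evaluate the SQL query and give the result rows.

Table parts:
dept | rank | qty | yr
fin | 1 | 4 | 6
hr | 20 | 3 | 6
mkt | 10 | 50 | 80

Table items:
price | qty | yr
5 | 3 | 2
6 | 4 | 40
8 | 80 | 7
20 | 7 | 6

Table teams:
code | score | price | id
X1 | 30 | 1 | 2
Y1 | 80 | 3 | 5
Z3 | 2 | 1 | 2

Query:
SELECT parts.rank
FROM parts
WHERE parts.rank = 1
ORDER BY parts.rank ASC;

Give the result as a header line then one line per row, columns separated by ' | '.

== RESULT ==
parts.rank
1

Derivation:
After WHERE (1 rows):
parts.dept | parts.rank | parts.qty | parts.yr
fin | 1 | 4 | 6
After SELECT (1 rows):
parts.rank
1
After ORDER BY (1 rows):
parts.rank
1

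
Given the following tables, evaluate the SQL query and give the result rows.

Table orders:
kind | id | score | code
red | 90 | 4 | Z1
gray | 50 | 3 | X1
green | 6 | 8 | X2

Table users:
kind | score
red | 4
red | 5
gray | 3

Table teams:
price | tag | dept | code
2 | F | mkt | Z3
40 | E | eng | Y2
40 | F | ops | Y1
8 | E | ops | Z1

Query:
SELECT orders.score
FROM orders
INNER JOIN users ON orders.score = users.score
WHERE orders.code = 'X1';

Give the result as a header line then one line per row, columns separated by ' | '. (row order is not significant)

After JOIN users (2 rows):
orders.kind | orders.id | orders.score | orders.code | users.kind | users.score
red | 90 | 4 | Z1 | red | 4
gray | 50 | 3 | X1 | gray | 3
After WHERE (1 rows):
orders.kind | orders.id | orders.score | orders.code | users.kind | users.score
gray | 50 | 3 | X1 | gray | 3
After SELECT (1 rows):
orders.score
3

== RESULT ==
orders.score
3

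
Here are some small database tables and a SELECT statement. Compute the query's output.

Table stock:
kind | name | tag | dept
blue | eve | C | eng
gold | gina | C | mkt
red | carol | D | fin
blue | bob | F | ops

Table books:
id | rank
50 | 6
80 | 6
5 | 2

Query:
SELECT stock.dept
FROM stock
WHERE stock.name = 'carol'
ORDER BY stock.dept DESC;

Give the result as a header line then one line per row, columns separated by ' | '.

After WHERE (1 rows):
stock.kind | stock.name | stock.tag | stock.dept
red | carol | D | fin
After SELECT (1 rows):
stock.dept
fin
After ORDER BY (1 rows):
stock.dept
fin

== RESULT ==
stock.dept
fin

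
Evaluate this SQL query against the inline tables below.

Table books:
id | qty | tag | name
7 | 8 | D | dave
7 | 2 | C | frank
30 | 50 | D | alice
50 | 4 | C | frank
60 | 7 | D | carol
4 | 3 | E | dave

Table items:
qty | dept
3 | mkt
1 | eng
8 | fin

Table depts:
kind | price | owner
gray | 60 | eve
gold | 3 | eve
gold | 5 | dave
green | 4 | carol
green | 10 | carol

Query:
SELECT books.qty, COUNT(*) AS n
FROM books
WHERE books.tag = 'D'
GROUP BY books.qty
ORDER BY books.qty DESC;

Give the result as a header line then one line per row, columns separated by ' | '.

After WHERE (3 rows):
books.id | books.qty | books.tag | books.name
7 | 8 | D | dave
30 | 50 | D | alice
60 | 7 | D | carol
After GROUP BY (3 rows):
books.qty | n
8 | 1
50 | 1
7 | 1
After ORDER BY (3 rows):
books.qty | n
50 | 1
8 | 1
7 | 1

== RESULT ==
books.qty | n
50 | 1
8 | 1
7 | 1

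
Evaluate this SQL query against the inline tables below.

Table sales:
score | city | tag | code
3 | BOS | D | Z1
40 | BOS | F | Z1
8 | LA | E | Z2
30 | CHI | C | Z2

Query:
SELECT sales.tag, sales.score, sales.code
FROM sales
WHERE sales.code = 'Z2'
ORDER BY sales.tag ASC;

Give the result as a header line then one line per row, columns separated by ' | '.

== RESULT ==
sales.tag | sales.score | sales.code
C | 30 | Z2
E | 8 | Z2

Derivation:
After WHERE (2 rows):
sales.score | sales.city | sales.tag | sales.code
8 | LA | E | Z2
30 | CHI | C | Z2
After SELECT (2 rows):
sales.tag | sales.score | sales.code
E | 8 | Z2
C | 30 | Z2
After ORDER BY (2 rows):
sales.tag | sales.score | sales.code
C | 30 | Z2
E | 8 | Z2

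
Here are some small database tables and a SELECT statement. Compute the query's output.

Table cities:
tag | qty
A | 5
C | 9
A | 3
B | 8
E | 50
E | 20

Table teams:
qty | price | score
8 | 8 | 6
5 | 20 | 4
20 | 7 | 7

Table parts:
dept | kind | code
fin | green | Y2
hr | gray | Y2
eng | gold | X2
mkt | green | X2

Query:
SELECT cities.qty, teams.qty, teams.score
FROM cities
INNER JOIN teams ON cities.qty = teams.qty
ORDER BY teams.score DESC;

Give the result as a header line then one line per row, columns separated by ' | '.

After JOIN teams (3 rows):
cities.tag | cities.qty | teams.qty | teams.price | teams.score
A | 5 | 5 | 20 | 4
B | 8 | 8 | 8 | 6
E | 20 | 20 | 7 | 7
After SELECT (3 rows):
cities.qty | teams.qty | teams.score
5 | 5 | 4
8 | 8 | 6
20 | 20 | 7
After ORDER BY (3 rows):
cities.qty | teams.qty | teams.score
20 | 20 | 7
8 | 8 | 6
5 | 5 | 4

== RESULT ==
cities.qty | teams.qty | teams.score
20 | 20 | 7
8 | 8 | 6
5 | 5 | 4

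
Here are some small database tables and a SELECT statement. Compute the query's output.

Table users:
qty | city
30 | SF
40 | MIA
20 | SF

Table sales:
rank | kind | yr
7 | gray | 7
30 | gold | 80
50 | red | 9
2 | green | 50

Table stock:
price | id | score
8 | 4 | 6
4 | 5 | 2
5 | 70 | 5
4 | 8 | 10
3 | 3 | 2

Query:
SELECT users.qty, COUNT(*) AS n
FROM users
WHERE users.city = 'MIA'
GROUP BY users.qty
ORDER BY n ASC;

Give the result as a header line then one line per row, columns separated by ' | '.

After WHERE (1 rows):
users.qty | users.city
40 | MIA
After GROUP BY (1 rows):
users.qty | n
40 | 1
After ORDER BY (1 rows):
users.qty | n
40 | 1

== RESULT ==
users.qty | n
40 | 1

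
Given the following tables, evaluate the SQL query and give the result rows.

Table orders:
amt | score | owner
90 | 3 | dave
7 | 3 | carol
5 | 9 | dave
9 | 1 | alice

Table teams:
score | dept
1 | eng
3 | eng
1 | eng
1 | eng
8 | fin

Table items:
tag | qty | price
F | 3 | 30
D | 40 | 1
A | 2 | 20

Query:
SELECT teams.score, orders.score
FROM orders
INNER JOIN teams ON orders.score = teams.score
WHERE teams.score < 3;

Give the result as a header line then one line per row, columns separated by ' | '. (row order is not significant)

== RESULT ==
teams.score | orders.score
1 | 1
1 | 1
1 | 1

Derivation:
After JOIN teams (5 rows):
orders.amt | orders.score | orders.owner | teams.score | teams.dept
90 | 3 | dave | 3 | eng
7 | 3 | carol | 3 | eng
9 | 1 | alice | 1 | eng
9 | 1 | alice | 1 | eng
9 | 1 | alice | 1 | eng
After WHERE (3 rows):
orders.amt | orders.score | orders.owner | teams.score | teams.dept
9 | 1 | alice | 1 | eng
9 | 1 | alice | 1 | eng
9 | 1 | alice | 1 | eng
After SELECT (3 rows):
teams.score | orders.score
1 | 1
1 | 1
1 | 1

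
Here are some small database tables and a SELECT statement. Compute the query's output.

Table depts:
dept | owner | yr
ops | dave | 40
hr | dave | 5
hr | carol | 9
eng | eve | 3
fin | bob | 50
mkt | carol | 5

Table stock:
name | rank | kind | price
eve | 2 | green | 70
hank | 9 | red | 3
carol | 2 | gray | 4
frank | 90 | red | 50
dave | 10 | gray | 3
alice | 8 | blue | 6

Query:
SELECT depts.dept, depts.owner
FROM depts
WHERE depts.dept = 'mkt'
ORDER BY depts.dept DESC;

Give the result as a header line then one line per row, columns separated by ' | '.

After WHERE (1 rows):
depts.dept | depts.owner | depts.yr
mkt | carol | 5
After SELECT (1 rows):
depts.dept | depts.owner
mkt | carol
After ORDER BY (1 rows):
depts.dept | depts.owner
mkt | carol

== RESULT ==
depts.dept | depts.owner
mkt | carol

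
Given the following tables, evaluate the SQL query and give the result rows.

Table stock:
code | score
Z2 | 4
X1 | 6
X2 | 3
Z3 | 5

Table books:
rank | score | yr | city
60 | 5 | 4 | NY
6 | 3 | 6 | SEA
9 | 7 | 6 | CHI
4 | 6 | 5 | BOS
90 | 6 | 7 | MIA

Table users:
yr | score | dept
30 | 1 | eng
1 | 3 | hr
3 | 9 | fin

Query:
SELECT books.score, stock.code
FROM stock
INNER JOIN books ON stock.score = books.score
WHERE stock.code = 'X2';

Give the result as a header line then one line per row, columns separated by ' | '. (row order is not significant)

== RESULT ==
books.score | stock.code
3 | X2

Derivation:
After JOIN books (4 rows):
stock.code | stock.score | books.rank | books.score | books.yr | books.city
X1 | 6 | 4 | 6 | 5 | BOS
X1 | 6 | 90 | 6 | 7 | MIA
X2 | 3 | 6 | 3 | 6 | SEA
Z3 | 5 | 60 | 5 | 4 | NY
After WHERE (1 rows):
stock.code | stock.score | books.rank | books.score | books.yr | books.city
X2 | 3 | 6 | 3 | 6 | SEA
After SELECT (1 rows):
books.score | stock.code
3 | X2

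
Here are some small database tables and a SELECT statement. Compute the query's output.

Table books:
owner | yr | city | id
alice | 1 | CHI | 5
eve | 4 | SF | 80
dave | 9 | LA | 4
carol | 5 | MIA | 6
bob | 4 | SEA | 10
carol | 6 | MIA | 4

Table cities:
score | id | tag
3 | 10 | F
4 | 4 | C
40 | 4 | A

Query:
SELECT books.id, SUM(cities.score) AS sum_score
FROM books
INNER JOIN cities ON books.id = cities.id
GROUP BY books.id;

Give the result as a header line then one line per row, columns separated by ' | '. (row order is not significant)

After JOIN cities (5 rows):
books.owner | books.yr | books.city | books.id | cities.score | cities.id | cities.tag
dave | 9 | LA | 4 | 4 | 4 | C
dave | 9 | LA | 4 | 40 | 4 | A
bob | 4 | SEA | 10 | 3 | 10 | F
carol | 6 | MIA | 4 | 4 | 4 | C
carol | 6 | MIA | 4 | 40 | 4 | A
After GROUP BY (2 rows):
books.id | sum_score
4 | 88
10 | 3

== RESULT ==
books.id | sum_score
4 | 88
10 | 3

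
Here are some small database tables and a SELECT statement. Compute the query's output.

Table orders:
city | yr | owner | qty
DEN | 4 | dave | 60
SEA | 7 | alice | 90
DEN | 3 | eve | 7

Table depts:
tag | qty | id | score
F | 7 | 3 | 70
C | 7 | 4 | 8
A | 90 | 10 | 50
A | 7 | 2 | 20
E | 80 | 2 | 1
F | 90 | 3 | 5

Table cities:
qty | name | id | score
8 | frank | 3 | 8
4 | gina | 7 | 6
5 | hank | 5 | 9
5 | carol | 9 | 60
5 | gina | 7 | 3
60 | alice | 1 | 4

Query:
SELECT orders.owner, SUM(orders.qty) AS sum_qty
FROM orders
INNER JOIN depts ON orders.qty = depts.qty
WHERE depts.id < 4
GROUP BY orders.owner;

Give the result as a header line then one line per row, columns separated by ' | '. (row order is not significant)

After JOIN depts (5 rows):
orders.city | orders.yr | orders.owner | orders.qty | depts.tag | depts.qty | depts.id | depts.score
SEA | 7 | alice | 90 | A | 90 | 10 | 50
SEA | 7 | alice | 90 | F | 90 | 3 | 5
DEN | 3 | eve | 7 | F | 7 | 3 | 70
DEN | 3 | eve | 7 | C | 7 | 4 | 8
DEN | 3 | eve | 7 | A | 7 | 2 | 20
After WHERE (3 rows):
orders.city | orders.yr | orders.owner | orders.qty | depts.tag | depts.qty | depts.id | depts.score
SEA | 7 | alice | 90 | F | 90 | 3 | 5
DEN | 3 | eve | 7 | F | 7 | 3 | 70
DEN | 3 | eve | 7 | A | 7 | 2 | 20
After GROUP BY (2 rows):
orders.owner | sum_qty
alice | 90
eve | 14

== RESULT ==
orders.owner | sum_qty
alice | 90
eve | 14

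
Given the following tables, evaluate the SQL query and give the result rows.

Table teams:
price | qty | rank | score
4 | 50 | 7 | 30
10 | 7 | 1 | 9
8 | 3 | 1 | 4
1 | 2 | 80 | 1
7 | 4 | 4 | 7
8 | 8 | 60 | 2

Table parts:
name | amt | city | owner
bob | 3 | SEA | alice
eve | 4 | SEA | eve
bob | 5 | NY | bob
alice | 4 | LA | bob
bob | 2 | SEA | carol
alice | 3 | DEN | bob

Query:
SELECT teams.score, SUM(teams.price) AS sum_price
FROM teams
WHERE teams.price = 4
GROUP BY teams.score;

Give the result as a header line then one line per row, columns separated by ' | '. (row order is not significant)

After WHERE (1 rows):
teams.price | teams.qty | teams.rank | teams.score
4 | 50 | 7 | 30
After GROUP BY (1 rows):
teams.score | sum_price
30 | 4

== RESULT ==
teams.score | sum_price
30 | 4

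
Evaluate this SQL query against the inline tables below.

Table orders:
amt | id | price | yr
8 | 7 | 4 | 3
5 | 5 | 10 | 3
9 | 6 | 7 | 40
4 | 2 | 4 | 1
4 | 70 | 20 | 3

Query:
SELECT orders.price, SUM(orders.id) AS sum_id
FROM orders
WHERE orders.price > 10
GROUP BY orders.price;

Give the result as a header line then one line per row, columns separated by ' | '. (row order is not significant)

== RESULT ==
orders.price | sum_id
20 | 70

Derivation:
After WHERE (1 rows):
orders.amt | orders.id | orders.price | orders.yr
4 | 70 | 20 | 3
After GROUP BY (1 rows):
orders.price | sum_id
20 | 70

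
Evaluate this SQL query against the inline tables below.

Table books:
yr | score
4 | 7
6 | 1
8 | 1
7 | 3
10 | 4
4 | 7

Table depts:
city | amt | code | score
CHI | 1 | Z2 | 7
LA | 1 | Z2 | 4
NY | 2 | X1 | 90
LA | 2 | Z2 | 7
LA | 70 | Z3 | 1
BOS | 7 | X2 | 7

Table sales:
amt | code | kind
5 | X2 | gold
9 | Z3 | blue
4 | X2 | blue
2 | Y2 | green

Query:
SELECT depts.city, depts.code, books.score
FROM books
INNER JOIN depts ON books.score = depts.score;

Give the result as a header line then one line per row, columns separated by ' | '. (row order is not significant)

After JOIN depts (9 rows):
books.yr | books.score | depts.city | depts.amt | depts.code | depts.score
4 | 7 | CHI | 1 | Z2 | 7
4 | 7 | LA | 2 | Z2 | 7
4 | 7 | BOS | 7 | X2 | 7
6 | 1 | LA | 70 | Z3 | 1
8 | 1 | LA | 70 | Z3 | 1
10 | 4 | LA | 1 | Z2 | 4
4 | 7 | CHI | 1 | Z2 | 7
4 | 7 | LA | 2 | Z2 | 7
4 | 7 | BOS | 7 | X2 | 7
After SELECT (9 rows):
depts.city | depts.code | books.score
CHI | Z2 | 7
LA | Z2 | 7
BOS | X2 | 7
LA | Z3 | 1
LA | Z3 | 1
LA | Z2 | 4
CHI | Z2 | 7
LA | Z2 | 7
BOS | X2 | 7

== RESULT ==
depts.city | depts.code | books.score
CHI | Z2 | 7
LA | Z2 | 7
BOS | X2 | 7
LA | Z3 | 1
LA | Z3 | 1
LA | Z2 | 4
CHI | Z2 | 7
LA | Z2 | 7
BOS | X2 | 7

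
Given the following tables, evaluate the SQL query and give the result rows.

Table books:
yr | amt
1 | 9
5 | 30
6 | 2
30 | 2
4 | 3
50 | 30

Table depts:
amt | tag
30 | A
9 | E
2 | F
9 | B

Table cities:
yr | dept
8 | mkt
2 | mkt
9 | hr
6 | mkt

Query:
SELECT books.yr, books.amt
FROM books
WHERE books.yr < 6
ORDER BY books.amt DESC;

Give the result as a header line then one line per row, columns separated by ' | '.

After WHERE (3 rows):
books.yr | books.amt
1 | 9
5 | 30
4 | 3
After SELECT (3 rows):
books.yr | books.amt
1 | 9
5 | 30
4 | 3
After ORDER BY (3 rows):
books.yr | books.amt
5 | 30
1 | 9
4 | 3

== RESULT ==
books.yr | books.amt
5 | 30
1 | 9
4 | 3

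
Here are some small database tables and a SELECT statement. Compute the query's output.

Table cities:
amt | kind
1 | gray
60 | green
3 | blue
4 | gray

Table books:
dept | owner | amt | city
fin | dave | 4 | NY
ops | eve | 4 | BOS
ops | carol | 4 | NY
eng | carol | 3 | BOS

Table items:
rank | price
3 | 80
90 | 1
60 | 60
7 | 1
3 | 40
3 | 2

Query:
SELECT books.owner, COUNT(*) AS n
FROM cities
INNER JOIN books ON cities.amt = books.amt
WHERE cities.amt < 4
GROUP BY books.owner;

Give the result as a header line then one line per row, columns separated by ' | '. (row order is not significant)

After JOIN books (4 rows):
cities.amt | cities.kind | books.dept | books.owner | books.amt | books.city
3 | blue | eng | carol | 3 | BOS
4 | gray | fin | dave | 4 | NY
4 | gray | ops | eve | 4 | BOS
4 | gray | ops | carol | 4 | NY
After WHERE (1 rows):
cities.amt | cities.kind | books.dept | books.owner | books.amt | books.city
3 | blue | eng | carol | 3 | BOS
After GROUP BY (1 rows):
books.owner | n
carol | 1

== RESULT ==
books.owner | n
carol | 1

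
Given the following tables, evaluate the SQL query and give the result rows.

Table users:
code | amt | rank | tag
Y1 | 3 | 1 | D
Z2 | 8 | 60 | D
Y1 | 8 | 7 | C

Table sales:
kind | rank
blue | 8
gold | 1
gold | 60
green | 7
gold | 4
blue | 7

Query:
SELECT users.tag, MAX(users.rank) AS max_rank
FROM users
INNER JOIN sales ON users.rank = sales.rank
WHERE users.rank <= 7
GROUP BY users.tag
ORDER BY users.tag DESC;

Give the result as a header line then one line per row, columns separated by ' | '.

== RESULT ==
users.tag | max_rank
D | 1
C | 7

Derivation:
After JOIN sales (4 rows):
users.code | users.amt | users.rank | users.tag | sales.kind | sales.rank
Y1 | 3 | 1 | D | gold | 1
Z2 | 8 | 60 | D | gold | 60
Y1 | 8 | 7 | C | green | 7
Y1 | 8 | 7 | C | blue | 7
After WHERE (3 rows):
users.code | users.amt | users.rank | users.tag | sales.kind | sales.rank
Y1 | 3 | 1 | D | gold | 1
Y1 | 8 | 7 | C | green | 7
Y1 | 8 | 7 | C | blue | 7
After GROUP BY (2 rows):
users.tag | max_rank
D | 1
C | 7
After ORDER BY (2 rows):
users.tag | max_rank
D | 1
C | 7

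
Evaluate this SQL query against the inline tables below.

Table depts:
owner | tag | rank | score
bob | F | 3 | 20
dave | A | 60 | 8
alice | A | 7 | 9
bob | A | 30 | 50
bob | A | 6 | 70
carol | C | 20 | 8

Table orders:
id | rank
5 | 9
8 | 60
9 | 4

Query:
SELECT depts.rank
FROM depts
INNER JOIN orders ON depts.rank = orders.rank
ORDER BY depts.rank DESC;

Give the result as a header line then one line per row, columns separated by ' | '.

After JOIN orders (1 rows):
depts.owner | depts.tag | depts.rank | depts.score | orders.id | orders.rank
dave | A | 60 | 8 | 8 | 60
After SELECT (1 rows):
depts.rank
60
After ORDER BY (1 rows):
depts.rank
60

== RESULT ==
depts.rank
60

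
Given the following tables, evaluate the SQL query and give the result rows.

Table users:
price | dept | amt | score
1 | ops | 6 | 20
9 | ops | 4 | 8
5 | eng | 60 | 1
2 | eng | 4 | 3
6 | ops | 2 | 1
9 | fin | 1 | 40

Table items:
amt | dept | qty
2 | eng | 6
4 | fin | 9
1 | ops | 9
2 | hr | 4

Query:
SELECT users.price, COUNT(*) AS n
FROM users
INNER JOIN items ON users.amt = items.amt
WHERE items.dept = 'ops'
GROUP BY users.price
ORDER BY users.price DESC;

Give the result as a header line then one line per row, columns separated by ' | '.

== RESULT ==
users.price | n
9 | 1

Derivation:
After JOIN items (5 rows):
users.price | users.dept | users.amt | users.score | items.amt | items.dept | items.qty
9 | ops | 4 | 8 | 4 | fin | 9
2 | eng | 4 | 3 | 4 | fin | 9
6 | ops | 2 | 1 | 2 | eng | 6
6 | ops | 2 | 1 | 2 | hr | 4
9 | fin | 1 | 40 | 1 | ops | 9
After WHERE (1 rows):
users.price | users.dept | users.amt | users.score | items.amt | items.dept | items.qty
9 | fin | 1 | 40 | 1 | ops | 9
After GROUP BY (1 rows):
users.price | n
9 | 1
After ORDER BY (1 rows):
users.price | n
9 | 1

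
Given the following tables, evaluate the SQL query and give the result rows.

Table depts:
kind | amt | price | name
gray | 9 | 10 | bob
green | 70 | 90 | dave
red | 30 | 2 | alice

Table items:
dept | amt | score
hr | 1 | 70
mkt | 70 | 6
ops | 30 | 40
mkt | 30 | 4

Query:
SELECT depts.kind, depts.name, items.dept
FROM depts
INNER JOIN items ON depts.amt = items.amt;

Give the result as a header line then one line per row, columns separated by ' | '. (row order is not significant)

After JOIN items (3 rows):
depts.kind | depts.amt | depts.price | depts.name | items.dept | items.amt | items.score
green | 70 | 90 | dave | mkt | 70 | 6
red | 30 | 2 | alice | ops | 30 | 40
red | 30 | 2 | alice | mkt | 30 | 4
After SELECT (3 rows):
depts.kind | depts.name | items.dept
green | dave | mkt
red | alice | ops
red | alice | mkt

== RESULT ==
depts.kind | depts.name | items.dept
green | dave | mkt
red | alice | ops
red | alice | mkt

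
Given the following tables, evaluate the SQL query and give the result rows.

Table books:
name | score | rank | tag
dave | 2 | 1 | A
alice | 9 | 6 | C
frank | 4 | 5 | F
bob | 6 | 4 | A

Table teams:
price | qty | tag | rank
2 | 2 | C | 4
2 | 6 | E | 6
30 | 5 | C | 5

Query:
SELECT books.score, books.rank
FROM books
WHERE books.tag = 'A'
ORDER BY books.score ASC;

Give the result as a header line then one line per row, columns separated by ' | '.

== RESULT ==
books.score | books.rank
2 | 1
6 | 4

Derivation:
After WHERE (2 rows):
books.name | books.score | books.rank | books.tag
dave | 2 | 1 | A
bob | 6 | 4 | A
After SELECT (2 rows):
books.score | books.rank
2 | 1
6 | 4
After ORDER BY (2 rows):
books.score | books.rank
2 | 1
6 | 4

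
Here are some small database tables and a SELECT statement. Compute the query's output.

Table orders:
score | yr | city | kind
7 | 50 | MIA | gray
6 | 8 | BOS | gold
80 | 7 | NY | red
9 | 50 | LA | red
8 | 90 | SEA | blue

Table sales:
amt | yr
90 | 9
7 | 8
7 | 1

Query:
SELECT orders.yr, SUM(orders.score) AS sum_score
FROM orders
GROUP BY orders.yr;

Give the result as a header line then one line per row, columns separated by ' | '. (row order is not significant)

After GROUP BY (4 rows):
orders.yr | sum_score
50 | 16
8 | 6
7 | 80
90 | 8

== RESULT ==
orders.yr | sum_score
50 | 16
8 | 6
7 | 80
90 | 8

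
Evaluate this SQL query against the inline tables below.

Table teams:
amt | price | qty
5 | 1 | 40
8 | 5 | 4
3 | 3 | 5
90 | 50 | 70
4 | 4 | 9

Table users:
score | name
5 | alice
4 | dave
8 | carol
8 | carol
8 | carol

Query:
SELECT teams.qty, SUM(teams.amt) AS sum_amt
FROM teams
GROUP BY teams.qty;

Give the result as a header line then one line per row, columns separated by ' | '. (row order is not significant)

After GROUP BY (5 rows):
teams.qty | sum_amt
40 | 5
4 | 8
5 | 3
70 | 90
9 | 4

== RESULT ==
teams.qty | sum_amt
40 | 5
4 | 8
5 | 3
70 | 90
9 | 4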